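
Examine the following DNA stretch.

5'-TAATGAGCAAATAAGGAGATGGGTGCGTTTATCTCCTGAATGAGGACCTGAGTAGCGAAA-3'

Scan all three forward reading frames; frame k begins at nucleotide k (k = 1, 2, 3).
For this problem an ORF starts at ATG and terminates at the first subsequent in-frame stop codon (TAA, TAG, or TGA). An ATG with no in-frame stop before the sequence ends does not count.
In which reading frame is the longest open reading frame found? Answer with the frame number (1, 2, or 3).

1

Frame 1: TAA TGA GCA AAT AAG GAG ATG GGT GCG TTT ATC TCC TGA ATG AGG ACC TGA GTA GCG AAA — ATG at 19, stop TGA at 37 → 21 nt; ATG at 40, stop TGA at 49 → 12 nt.
Frame 2: AAT GAG CAA ATA AGG AGA TGG GTG CGT TTA TCT CCT GAA TGA GGA CCT GAG TAG CGA — no ATG→stop ORF.
Frame 3: ATG AGC AAA TAA GGA GAT GGG TGC GTT TAT CTC CTG AAT GAG GAC CTG AGT AGC GAA — ATG at 3, stop TAA at 12 → 12 nt.
Longest ORF is 21 nt in frame 1 (positions 19–39).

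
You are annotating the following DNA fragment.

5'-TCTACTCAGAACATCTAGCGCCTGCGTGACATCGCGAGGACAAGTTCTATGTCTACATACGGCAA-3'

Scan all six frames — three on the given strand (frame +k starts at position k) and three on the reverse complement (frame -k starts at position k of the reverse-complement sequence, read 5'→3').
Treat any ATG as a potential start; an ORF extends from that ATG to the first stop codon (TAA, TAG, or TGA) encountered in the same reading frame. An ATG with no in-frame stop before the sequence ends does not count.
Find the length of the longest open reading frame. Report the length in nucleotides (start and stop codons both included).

18

Reverse complement (5'→3'): TTGCCGTATGTAGACATAGAACTTGTCCTCGCGATGTCACGCAGGCGCTAGATGTTCTGAGTAGA
Frame +1: TCT ACT CAG AAC ATC TAG CGC CTG CGT GAC ATC GCG AGG ACA AGT TCT ATG TCT ACA TAC GGC — no ATG→stop ORF.
Frame +2: CTA CTC AGA ACA TCT AGC GCC TGC GTG ACA TCG CGA GGA CAA GTT CTA TGT CTA CAT ACG GCA — no ATG→stop ORF.
Frame +3: TAC TCA GAA CAT CTA GCG CCT GCG TGA CAT CGC GAG GAC AAG TTC TAT GTC TAC ATA CGG CAA — no ATG→stop ORF.
Frame -1: TTG CCG TAT GTA GAC ATA GAA CTT GTC CTC GCG ATG TCA CGC AGG CGC TAG ATG TTC TGA GTA — ATG at 34, stop TAG at 49 → 18 nt; ATG at 52, stop TGA at 58 → 9 nt.
Frame -2: TGC CGT ATG TAG ACA TAG AAC TTG TCC TCG CGA TGT CAC GCA GGC GCT AGA TGT TCT GAG TAG — ATG at 8, stop TAG at 11 → 6 nt.
Frame -3: GCC GTA TGT AGA CAT AGA ACT TGT CCT CGC GAT GTC ACG CAG GCG CTA GAT GTT CTG AGT AGA — no ATG→stop ORF.
Longest: frame -1, positions 34–51, 18 nt = 6 codons = 5 aa. → 18 nucleotides.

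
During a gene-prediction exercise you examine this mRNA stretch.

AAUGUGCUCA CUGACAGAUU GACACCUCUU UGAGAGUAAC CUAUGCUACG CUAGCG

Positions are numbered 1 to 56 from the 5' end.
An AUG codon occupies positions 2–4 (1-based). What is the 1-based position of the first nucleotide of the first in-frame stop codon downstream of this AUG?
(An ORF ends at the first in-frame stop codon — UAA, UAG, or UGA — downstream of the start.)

20

Codons from position 2: AUG (2–4), UGC (5–7), UCA (8–10), CUG (11–13), ACA (14–16), GAU (17–19), UGA (20–22).
UGA is a stop codon; it begins at position 20.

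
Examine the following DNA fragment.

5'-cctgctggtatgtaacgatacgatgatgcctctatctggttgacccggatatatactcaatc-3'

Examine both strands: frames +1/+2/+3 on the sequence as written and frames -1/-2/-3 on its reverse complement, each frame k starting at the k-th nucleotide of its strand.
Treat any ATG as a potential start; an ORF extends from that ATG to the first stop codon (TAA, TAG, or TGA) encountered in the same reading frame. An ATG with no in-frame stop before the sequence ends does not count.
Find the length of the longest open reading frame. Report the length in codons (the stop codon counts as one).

7

Reverse complement (5'→3'): GATTGAGTATATATCCGGGTCAACCAGATAGAGGCATCATCGTATCGTTACATACCAGCAGG
Frame +1: CCT GCT GGT ATG TAA CGA TAC GAT GAT GCC TCT ATC TGG TTG ACC CGG ATA TAT ACT CAA — ATG at 10, stop TAA at 13 → 6 nt.
Frame +2: CTG CTG GTA TGT AAC GAT ACG ATG ATG CCT CTA TCT GGT TGA CCC GGA TAT ATA CTC AAT — ATG at 23, stop TGA at 41 → 21 nt; ATG at 26, stop TGA at 41 → 18 nt.
Frame +3: TGC TGG TAT GTA ACG ATA CGA TGA TGC CTC TAT CTG GTT GAC CCG GAT ATA TAC TCA ATC — no ATG→stop ORF.
Frame -1: GAT TGA GTA TAT ATC CGG GTC AAC CAG ATA GAG GCA TCA TCG TAT CGT TAC ATA CCA GCA — no ATG→stop ORF.
Frame -2: ATT GAG TAT ATA TCC GGG TCA ACC AGA TAG AGG CAT CAT CGT ATC GTT ACA TAC CAG CAG — no ATG→stop ORF.
Frame -3: TTG AGT ATA TAT CCG GGT CAA CCA GAT AGA GGC ATC ATC GTA TCG TTA CAT ACC AGC AGG — no ATG→stop ORF.
Longest: frame +2, positions 23–43, 21 nt = 7 codons = 6 aa. → 7 codons.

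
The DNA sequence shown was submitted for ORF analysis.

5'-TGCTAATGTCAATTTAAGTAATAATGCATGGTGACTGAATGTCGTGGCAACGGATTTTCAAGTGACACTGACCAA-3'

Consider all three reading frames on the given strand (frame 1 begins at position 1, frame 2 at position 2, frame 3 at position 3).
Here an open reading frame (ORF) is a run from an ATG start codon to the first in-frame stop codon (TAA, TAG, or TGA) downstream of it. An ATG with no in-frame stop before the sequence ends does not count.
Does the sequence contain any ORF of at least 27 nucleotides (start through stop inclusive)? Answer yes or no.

Frame 1: TGC TAA TGT CAA TTT AAG TAA TAA TGC ATG GTG ACT GAA TGT CGT GGC AAC GGA TTT TCA AGT GAC ACT GAC CAA — no ATG→stop ORF.
Frame 2: GCT AAT GTC AAT TTA AGT AAT AAT GCA TGG TGA CTG AAT GTC GTG GCA ACG GAT TTT CAA GTG ACA CTG ACC — no ATG→stop ORF.
Frame 3: CTA ATG TCA ATT TAA GTA ATA ATG CAT GGT GAC TGA ATG TCG TGG CAA CGG ATT TTC AAG TGA CAC TGA CCA — ATG at 6, stop TAA at 15 → 12 nt; ATG at 24, stop TGA at 36 → 15 nt; ATG at 39, stop TGA at 63 → 27 nt.
Frame 3 has an ORF of 27 nucleotides (positions 39–65) ≥ 27, so yes.

yes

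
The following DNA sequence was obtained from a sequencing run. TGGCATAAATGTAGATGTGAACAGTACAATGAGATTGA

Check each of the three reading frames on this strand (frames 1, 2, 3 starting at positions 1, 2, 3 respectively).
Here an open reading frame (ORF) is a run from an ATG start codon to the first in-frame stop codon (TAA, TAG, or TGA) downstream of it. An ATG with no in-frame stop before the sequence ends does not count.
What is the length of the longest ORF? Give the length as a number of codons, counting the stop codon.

2

Frame 1: TGG CAT AAA TGT AGA TGT GAA CAG TAC AAT GAG ATT — no ATG→stop ORF.
Frame 2: GGC ATA AAT GTA GAT GTG AAC AGT ACA ATG AGA TTG — no ATG→stop ORF.
Frame 3: GCA TAA ATG TAG ATG TGA ACA GTA CAA TGA GAT TGA — ATG at 9, stop TAG at 12 → 6 nt; ATG at 15, stop TGA at 18 → 6 nt.
Longest: frame 3, positions 9–14, 6 nt = 2 codons = 1 aa. → 2 codons.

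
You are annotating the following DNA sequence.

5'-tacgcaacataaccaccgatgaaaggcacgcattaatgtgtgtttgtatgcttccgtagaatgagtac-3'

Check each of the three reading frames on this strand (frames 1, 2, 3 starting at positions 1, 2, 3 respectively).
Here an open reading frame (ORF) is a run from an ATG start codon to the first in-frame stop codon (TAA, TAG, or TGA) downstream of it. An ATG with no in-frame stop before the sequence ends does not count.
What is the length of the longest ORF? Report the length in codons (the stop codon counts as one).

Frame 1: TAC GCA ACA TAA CCA CCG ATG AAA GGC ACG CAT TAA TGT GTG TTT GTA TGC TTC CGT AGA ATG AGT — ATG at 19, stop TAA at 34 → 18 nt.
Frame 2: ACG CAA CAT AAC CAC CGA TGA AAG GCA CGC ATT AAT GTG TGT TTG TAT GCT TCC GTA GAA TGA GTA — no ATG→stop ORF.
Frame 3: CGC AAC ATA ACC ACC GAT GAA AGG CAC GCA TTA ATG TGT GTT TGT ATG CTT CCG TAG AAT GAG TAC — ATG at 36, stop TAG at 57 → 24 nt; ATG at 48, stop TAG at 57 → 12 nt.
Longest: frame 3, positions 36–59, 24 nt = 8 codons = 7 aa. → 8 codons.

8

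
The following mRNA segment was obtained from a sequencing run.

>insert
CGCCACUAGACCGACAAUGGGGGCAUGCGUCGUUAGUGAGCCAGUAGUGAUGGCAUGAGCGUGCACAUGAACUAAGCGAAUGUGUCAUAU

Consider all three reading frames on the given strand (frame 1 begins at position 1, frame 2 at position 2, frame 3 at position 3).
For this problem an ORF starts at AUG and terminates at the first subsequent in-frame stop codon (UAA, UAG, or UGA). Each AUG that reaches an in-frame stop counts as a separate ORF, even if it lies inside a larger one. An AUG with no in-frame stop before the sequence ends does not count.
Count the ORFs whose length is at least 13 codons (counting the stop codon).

Frame 1: CGC CAC UAG ACC GAC AAU GGG GGC AUG CGU CGU UAG UGA GCC AGU AGU GAU GGC AUG AGC GUG CAC AUG AAC UAA GCG AAU GUG UCA UAU — AUG at 25, stop UAG at 34 → 12 nt; AUG at 55, stop UAA at 73 → 21 nt; AUG at 67, stop UAA at 73 → 9 nt.
Frame 2: GCC ACU AGA CCG ACA AUG GGG GCA UGC GUC GUU AGU GAG CCA GUA GUG AUG GCA UGA GCG UGC ACA UGA ACU AAG CGA AUG UGU CAU — AUG at 17, stop UGA at 56 → 42 nt; AUG at 50, stop UGA at 56 → 9 nt.
Frame 3: CCA CUA GAC CGA CAA UGG GGG CAU GCG UCG UUA GUG AGC CAG UAG UGA UGG CAU GAG CGU GCA CAU GAA CUA AGC GAA UGU GUC AUA — no AUG→stop ORF.
ORFs ≥ 13 codons: frame 2 17–58 (14 codons). Count = 1.

1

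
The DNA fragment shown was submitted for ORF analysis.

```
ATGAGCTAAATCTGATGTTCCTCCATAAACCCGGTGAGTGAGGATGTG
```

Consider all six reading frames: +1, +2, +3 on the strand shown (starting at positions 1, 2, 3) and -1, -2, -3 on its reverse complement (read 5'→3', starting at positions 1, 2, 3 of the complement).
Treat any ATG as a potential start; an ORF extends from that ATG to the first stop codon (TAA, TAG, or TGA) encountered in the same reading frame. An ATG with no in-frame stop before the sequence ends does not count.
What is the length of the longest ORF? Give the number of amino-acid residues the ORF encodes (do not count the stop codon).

8

Reverse complement (5'→3'): CACATCCTCACTCACCGGGTTTATGGAGGAACATCAGATTTAGCTCAT
Frame +1: ATG AGC TAA ATC TGA TGT TCC TCC ATA AAC CCG GTG AGT GAG GAT GTG — ATG at 1, stop TAA at 7 → 9 nt.
Frame +2: TGA GCT AAA TCT GAT GTT CCT CCA TAA ACC CGG TGA GTG AGG ATG — no ATG→stop ORF.
Frame +3: GAG CTA AAT CTG ATG TTC CTC CAT AAA CCC GGT GAG TGA GGA TGT — ATG at 15, stop TGA at 39 → 27 nt.
Frame -1: CAC ATC CTC ACT CAC CGG GTT TAT GGA GGA ACA TCA GAT TTA GCT CAT — no ATG→stop ORF.
Frame -2: ACA TCC TCA CTC ACC GGG TTT ATG GAG GAA CAT CAG ATT TAG CTC — ATG at 23, stop TAG at 41 → 21 nt.
Frame -3: CAT CCT CAC TCA CCG GGT TTA TGG AGG AAC ATC AGA TTT AGC TCA — no ATG→stop ORF.
Longest: frame +3, positions 15–41, 27 nt = 9 codons = 8 aa. → 8 amino acids.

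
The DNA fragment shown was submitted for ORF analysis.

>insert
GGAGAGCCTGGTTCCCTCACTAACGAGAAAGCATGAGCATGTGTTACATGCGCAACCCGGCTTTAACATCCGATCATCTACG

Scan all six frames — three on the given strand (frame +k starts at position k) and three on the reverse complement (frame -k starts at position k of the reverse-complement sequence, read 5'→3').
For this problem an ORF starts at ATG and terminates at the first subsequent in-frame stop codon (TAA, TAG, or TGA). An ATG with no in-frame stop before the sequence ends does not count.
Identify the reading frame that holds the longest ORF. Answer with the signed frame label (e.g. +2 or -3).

-1

Reverse complement (5'→3'): CGTAGATGATCGGATGTTAAAGCCGGGTTGCGCATGTAACACATGCTCATGCTTTCTCGTTAGTGAGGGAACCAGGCTCTCC
Frame +1: GGA GAG CCT GGT TCC CTC ACT AAC GAG AAA GCA TGA GCA TGT GTT ACA TGC GCA ACC CGG CTT TAA CAT CCG ATC ATC TAC — no ATG→stop ORF.
Frame +2: GAG AGC CTG GTT CCC TCA CTA ACG AGA AAG CAT GAG CAT GTG TTA CAT GCG CAA CCC GGC TTT AAC ATC CGA TCA TCT ACG — no ATG→stop ORF.
Frame +3: AGA GCC TGG TTC CCT CAC TAA CGA GAA AGC ATG AGC ATG TGT TAC ATG CGC AAC CCG GCT TTA ACA TCC GAT CAT CTA — no ATG→stop ORF.
Frame -1: CGT AGA TGA TCG GAT GTT AAA GCC GGG TTG CGC ATG TAA CAC ATG CTC ATG CTT TCT CGT TAG TGA GGG AAC CAG GCT CTC — ATG at 34, stop TAA at 37 → 6 nt; ATG at 43, stop TAG at 61 → 21 nt; ATG at 49, stop TAG at 61 → 15 nt.
Frame -2: GTA GAT GAT CGG ATG TTA AAG CCG GGT TGC GCA TGT AAC ACA TGC TCA TGC TTT CTC GTT AGT GAG GGA ACC AGG CTC TCC — no ATG→stop ORF.
Frame -3: TAG ATG ATC GGA TGT TAA AGC CGG GTT GCG CAT GTA ACA CAT GCT CAT GCT TTC TCG TTA GTG AGG GAA CCA GGC TCT — ATG at 6, stop TAA at 18 → 15 nt.
Longest ORF is 21 nt in frame -1 (positions 43–63).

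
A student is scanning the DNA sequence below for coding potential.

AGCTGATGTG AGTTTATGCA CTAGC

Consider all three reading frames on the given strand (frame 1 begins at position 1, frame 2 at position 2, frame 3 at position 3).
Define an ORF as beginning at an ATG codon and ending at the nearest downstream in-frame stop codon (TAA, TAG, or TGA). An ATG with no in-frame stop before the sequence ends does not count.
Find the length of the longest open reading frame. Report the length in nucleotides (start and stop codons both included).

9

Frame 1: AGC TGA TGT GAG TTT ATG CAC TAG — ATG at 16, stop TAG at 22 → 9 nt.
Frame 2: GCT GAT GTG AGT TTA TGC ACT AGC — no ATG→stop ORF.
Frame 3: CTG ATG TGA GTT TAT GCA CTA — ATG at 6, stop TGA at 9 → 6 nt.
Longest: frame 1, positions 16–24, 9 nt = 3 codons = 2 aa. → 9 nucleotides.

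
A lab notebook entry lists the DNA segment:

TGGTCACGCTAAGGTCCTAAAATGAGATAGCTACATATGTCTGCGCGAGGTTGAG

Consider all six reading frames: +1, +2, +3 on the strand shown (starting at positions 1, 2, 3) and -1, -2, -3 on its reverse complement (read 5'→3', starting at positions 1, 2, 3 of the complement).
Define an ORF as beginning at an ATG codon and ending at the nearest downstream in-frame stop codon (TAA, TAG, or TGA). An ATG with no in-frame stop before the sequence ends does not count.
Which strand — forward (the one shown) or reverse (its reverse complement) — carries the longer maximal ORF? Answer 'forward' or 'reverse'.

forward

Reverse complement (5'→3'): CTCAACCTCGCGCAGACATATGTAGCTATCTCATTTTAGGACCTTAGCGTGACCA
Frame +1: TGG TCA CGC TAA GGT CCT AAA ATG AGA TAG CTA CAT ATG TCT GCG CGA GGT TGA — ATG at 22, stop TAG at 28 → 9 nt; ATG at 37, stop TGA at 52 → 18 nt.
Frame +2: GGT CAC GCT AAG GTC CTA AAA TGA GAT AGC TAC ATA TGT CTG CGC GAG GTT GAG — no ATG→stop ORF.
Frame +3: GTC ACG CTA AGG TCC TAA AAT GAG ATA GCT ACA TAT GTC TGC GCG AGG TTG — no ATG→stop ORF.
Frame -1: CTC AAC CTC GCG CAG ACA TAT GTA GCT ATC TCA TTT TAG GAC CTT AGC GTG ACC — no ATG→stop ORF.
Frame -2: TCA ACC TCG CGC AGA CAT ATG TAG CTA TCT CAT TTT AGG ACC TTA GCG TGA CCA — ATG at 20, stop TAG at 23 → 6 nt.
Frame -3: CAA CCT CGC GCA GAC ATA TGT AGC TAT CTC ATT TTA GGA CCT TAG CGT GAC — no ATG→stop ORF.
Forward-strand max 18 nt; reverse-strand max 6 nt. The forward strand has the longer ORF.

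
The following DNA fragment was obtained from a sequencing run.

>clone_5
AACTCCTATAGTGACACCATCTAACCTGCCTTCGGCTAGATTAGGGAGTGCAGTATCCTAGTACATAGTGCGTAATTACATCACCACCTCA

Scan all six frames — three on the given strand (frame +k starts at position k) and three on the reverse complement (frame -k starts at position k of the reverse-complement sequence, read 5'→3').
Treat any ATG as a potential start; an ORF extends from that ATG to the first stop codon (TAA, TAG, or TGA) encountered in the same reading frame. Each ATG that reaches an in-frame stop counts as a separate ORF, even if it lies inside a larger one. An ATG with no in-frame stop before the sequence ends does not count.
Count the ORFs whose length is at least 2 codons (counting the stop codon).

3

Reverse complement (5'→3'): TGAGGTGGTGATGTAATTACGCACTATGTACTAGGATACTGCACTCCCTAATCTAGCCGAAGGCAGGTTAGATGGTGTCACTATAGGAGTT
Frame +1: AAC TCC TAT AGT GAC ACC ATC TAA CCT GCC TTC GGC TAG ATT AGG GAG TGC AGT ATC CTA GTA CAT AGT GCG TAA TTA CAT CAC CAC CTC — no ATG→stop ORF.
Frame +2: ACT CCT ATA GTG ACA CCA TCT AAC CTG CCT TCG GCT AGA TTA GGG AGT GCA GTA TCC TAG TAC ATA GTG CGT AAT TAC ATC ACC ACC TCA — no ATG→stop ORF.
Frame +3: CTC CTA TAG TGA CAC CAT CTA ACC TGC CTT CGG CTA GAT TAG GGA GTG CAG TAT CCT AGT ACA TAG TGC GTA ATT ACA TCA CCA CCT — no ATG→stop ORF.
Frame -1: TGA GGT GGT GAT GTA ATT ACG CAC TAT GTA CTA GGA TAC TGC ACT CCC TAA TCT AGC CGA AGG CAG GTT AGA TGG TGT CAC TAT AGG AGT — no ATG→stop ORF.
Frame -2: GAG GTG GTG ATG TAA TTA CGC ACT ATG TAC TAG GAT ACT GCA CTC CCT AAT CTA GCC GAA GGC AGG TTA GAT GGT GTC ACT ATA GGA GTT — ATG at 11, stop TAA at 14 → 6 nt; ATG at 26, stop TAG at 32 → 9 nt.
Frame -3: AGG TGG TGA TGT AAT TAC GCA CTA TGT ACT AGG ATA CTG CAC TCC CTA ATC TAG CCG AAG GCA GGT TAG ATG GTG TCA CTA TAG GAG — ATG at 72, stop TAG at 84 → 15 nt.
ORFs ≥ 2 codons: frame -2 11–16 (2 codons), frame -2 26–34 (3 codons), frame -3 72–86 (5 codons). Count = 3.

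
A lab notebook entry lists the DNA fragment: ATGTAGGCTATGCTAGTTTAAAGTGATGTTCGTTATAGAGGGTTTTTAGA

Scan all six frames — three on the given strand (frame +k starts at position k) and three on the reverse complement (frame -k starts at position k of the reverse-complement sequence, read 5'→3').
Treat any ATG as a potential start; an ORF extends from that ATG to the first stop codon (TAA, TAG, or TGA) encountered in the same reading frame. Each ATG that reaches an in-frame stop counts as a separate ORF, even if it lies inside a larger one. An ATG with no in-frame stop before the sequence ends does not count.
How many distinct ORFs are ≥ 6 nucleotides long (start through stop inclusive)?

3

Reverse complement (5'→3'): TCTAAAAACCCTCTATAACGAACATCACTTTAAACTAGCATAGCCTACAT
Frame +1: ATG TAG GCT ATG CTA GTT TAA AGT GAT GTT CGT TAT AGA GGG TTT TTA — ATG at 1, stop TAG at 4 → 6 nt; ATG at 10, stop TAA at 19 → 12 nt.
Frame +2: TGT AGG CTA TGC TAG TTT AAA GTG ATG TTC GTT ATA GAG GGT TTT TAG — ATG at 26, stop TAG at 47 → 24 nt.
Frame +3: GTA GGC TAT GCT AGT TTA AAG TGA TGT TCG TTA TAG AGG GTT TTT AGA — no ATG→stop ORF.
Frame -1: TCT AAA AAC CCT CTA TAA CGA ACA TCA CTT TAA ACT AGC ATA GCC TAC — no ATG→stop ORF.
Frame -2: CTA AAA ACC CTC TAT AAC GAA CAT CAC TTT AAA CTA GCA TAG CCT ACA — no ATG→stop ORF.
Frame -3: TAA AAA CCC TCT ATA ACG AAC ATC ACT TTA AAC TAG CAT AGC CTA CAT — no ATG→stop ORF.
ORFs ≥ 6 nucleotides: frame +1 1–6 (6 nucleotides), frame +1 10–21 (12 nucleotides), frame +2 26–49 (24 nucleotides). Count = 3.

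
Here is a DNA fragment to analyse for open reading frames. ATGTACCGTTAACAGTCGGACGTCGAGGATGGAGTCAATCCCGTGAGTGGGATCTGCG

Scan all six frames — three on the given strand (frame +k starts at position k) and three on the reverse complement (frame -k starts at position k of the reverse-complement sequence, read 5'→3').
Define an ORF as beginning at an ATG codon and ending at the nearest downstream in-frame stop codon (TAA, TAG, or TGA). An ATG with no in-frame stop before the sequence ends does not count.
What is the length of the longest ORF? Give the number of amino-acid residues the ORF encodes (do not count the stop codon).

5

Reverse complement (5'→3'): CGCAGATCCCACTCACGGGATTGACTCCATCCTCGACGTCCGACTGTTAACGGTACAT
Frame +1: ATG TAC CGT TAA CAG TCG GAC GTC GAG GAT GGA GTC AAT CCC GTG AGT GGG ATC TGC — ATG at 1, stop TAA at 10 → 12 nt.
Frame +2: TGT ACC GTT AAC AGT CGG ACG TCG AGG ATG GAG TCA ATC CCG TGA GTG GGA TCT GCG — ATG at 29, stop TGA at 44 → 18 nt.
Frame +3: GTA CCG TTA ACA GTC GGA CGT CGA GGA TGG AGT CAA TCC CGT GAG TGG GAT CTG — no ATG→stop ORF.
Frame -1: CGC AGA TCC CAC TCA CGG GAT TGA CTC CAT CCT CGA CGT CCG ACT GTT AAC GGT ACA — no ATG→stop ORF.
Frame -2: GCA GAT CCC ACT CAC GGG ATT GAC TCC ATC CTC GAC GTC CGA CTG TTA ACG GTA CAT — no ATG→stop ORF.
Frame -3: CAG ATC CCA CTC ACG GGA TTG ACT CCA TCC TCG ACG TCC GAC TGT TAA CGG TAC — no ATG→stop ORF.
Longest: frame +2, positions 29–46, 18 nt = 6 codons = 5 aa. → 5 amino acids.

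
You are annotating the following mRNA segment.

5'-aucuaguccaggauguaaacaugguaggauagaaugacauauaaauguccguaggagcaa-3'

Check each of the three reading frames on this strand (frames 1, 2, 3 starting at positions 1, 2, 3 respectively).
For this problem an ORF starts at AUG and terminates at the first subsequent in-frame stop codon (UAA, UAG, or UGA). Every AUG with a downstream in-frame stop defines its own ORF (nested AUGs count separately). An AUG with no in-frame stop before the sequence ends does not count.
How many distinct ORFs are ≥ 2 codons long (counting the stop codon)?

3

Frame 1: AUC UAG UCC AGG AUG UAA ACA UGG UAG GAU AGA AUG ACA UAU AAA UGU CCG UAG GAG CAA — AUG at 13, stop UAA at 16 → 6 nt; AUG at 34, stop UAG at 52 → 21 nt.
Frame 2: UCU AGU CCA GGA UGU AAA CAU GGU AGG AUA GAA UGA CAU AUA AAU GUC CGU AGG AGC — no AUG→stop ORF.
Frame 3: CUA GUC CAG GAU GUA AAC AUG GUA GGA UAG AAU GAC AUA UAA AUG UCC GUA GGA GCA — AUG at 21, stop UAG at 30 → 12 nt.
ORFs ≥ 2 codons: frame 1 13–18 (2 codons), frame 1 34–54 (7 codons), frame 3 21–32 (4 codons). Count = 3.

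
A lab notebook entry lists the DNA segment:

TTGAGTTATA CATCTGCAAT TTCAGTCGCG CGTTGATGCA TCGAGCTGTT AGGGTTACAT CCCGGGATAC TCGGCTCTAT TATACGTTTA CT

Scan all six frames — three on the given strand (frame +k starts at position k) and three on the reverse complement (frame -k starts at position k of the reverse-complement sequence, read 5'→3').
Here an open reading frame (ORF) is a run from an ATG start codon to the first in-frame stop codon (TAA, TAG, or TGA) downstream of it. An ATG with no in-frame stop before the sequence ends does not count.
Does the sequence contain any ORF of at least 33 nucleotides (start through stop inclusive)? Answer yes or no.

yes

Reverse complement (5'→3'): AGTAAACGTATAATAGAGCCGAGTATCCCGGGATGTAACCCTAACAGCTCGATGCATCAACGCGCGACTGAAATTGCAGATGTATAACTCAA
Frame +1: TTG AGT TAT ACA TCT GCA ATT TCA GTC GCG CGT TGA TGC ATC GAG CTG TTA GGG TTA CAT CCC GGG ATA CTC GGC TCT ATT ATA CGT TTA — no ATG→stop ORF.
Frame +2: TGA GTT ATA CAT CTG CAA TTT CAG TCG CGC GTT GAT GCA TCG AGC TGT TAG GGT TAC ATC CCG GGA TAC TCG GCT CTA TTA TAC GTT TAC — no ATG→stop ORF.
Frame +3: GAG TTA TAC ATC TGC AAT TTC AGT CGC GCG TTG ATG CAT CGA GCT GTT AGG GTT ACA TCC CGG GAT ACT CGG CTC TAT TAT ACG TTT ACT — no ATG→stop ORF.
Frame -1: AGT AAA CGT ATA ATA GAG CCG AGT ATC CCG GGA TGT AAC CCT AAC AGC TCG ATG CAT CAA CGC GCG ACT GAA ATT GCA GAT GTA TAA CTC — ATG at 52, stop TAA at 85 → 36 nt.
Frame -2: GTA AAC GTA TAA TAG AGC CGA GTA TCC CGG GAT GTA ACC CTA ACA GCT CGA TGC ATC AAC GCG CGA CTG AAA TTG CAG ATG TAT AAC TCA — no ATG→stop ORF.
Frame -3: TAA ACG TAT AAT AGA GCC GAG TAT CCC GGG ATG TAA CCC TAA CAG CTC GAT GCA TCA ACG CGC GAC TGA AAT TGC AGA TGT ATA ACT CAA — ATG at 33, stop TAA at 36 → 6 nt.
Frame -1 has an ORF of 36 nucleotides (positions 52–87) ≥ 33, so yes.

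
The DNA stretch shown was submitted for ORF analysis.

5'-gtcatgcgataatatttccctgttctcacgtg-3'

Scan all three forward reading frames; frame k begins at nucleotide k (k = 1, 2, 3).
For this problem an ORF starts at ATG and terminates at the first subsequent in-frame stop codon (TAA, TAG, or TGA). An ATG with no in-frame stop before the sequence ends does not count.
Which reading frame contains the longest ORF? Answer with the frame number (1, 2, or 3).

1

Frame 1: GTC ATG CGA TAA TAT TTC CCT GTT CTC ACG — ATG at 4, stop TAA at 10 → 9 nt.
Frame 2: TCA TGC GAT AAT ATT TCC CTG TTC TCA CGT — no ATG→stop ORF.
Frame 3: CAT GCG ATA ATA TTT CCC TGT TCT CAC GTG — no ATG→stop ORF.
Longest ORF is 9 nt in frame 1 (positions 4–12).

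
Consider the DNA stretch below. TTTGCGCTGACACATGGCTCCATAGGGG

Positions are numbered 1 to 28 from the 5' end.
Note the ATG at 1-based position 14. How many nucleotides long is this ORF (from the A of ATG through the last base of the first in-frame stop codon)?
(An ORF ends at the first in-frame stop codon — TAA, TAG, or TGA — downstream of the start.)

Codons from position 14: ATG (14–16), GCT (17–19), CCA (20–22), TAG (23–25).
TAG is the first in-frame stop; ORF spans 14–25, 12 nucleotides.

12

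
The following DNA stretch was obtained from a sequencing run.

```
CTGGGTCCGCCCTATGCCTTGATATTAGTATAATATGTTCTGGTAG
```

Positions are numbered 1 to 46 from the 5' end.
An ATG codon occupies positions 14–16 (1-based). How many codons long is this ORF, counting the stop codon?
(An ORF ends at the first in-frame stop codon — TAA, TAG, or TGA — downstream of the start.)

Codons from position 14: ATG (14–16), CCT (17–19), TGA (20–22).
TGA is the first in-frame stop; that's 3 codons including the stop.

3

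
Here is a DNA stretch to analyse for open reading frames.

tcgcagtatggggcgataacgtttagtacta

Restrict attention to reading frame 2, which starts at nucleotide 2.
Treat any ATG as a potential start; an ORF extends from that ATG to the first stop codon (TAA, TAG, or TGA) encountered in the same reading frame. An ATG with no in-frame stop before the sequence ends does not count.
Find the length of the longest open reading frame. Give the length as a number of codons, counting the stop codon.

Frame 2: CGC AGT ATG GGG CGA TAA CGT TTA GTA CTA — ATG at 8, stop TAA at 17 → 12 nt.
Longest: frame 2, positions 8–19, 12 nt = 4 codons = 3 aa. → 4 codons.

4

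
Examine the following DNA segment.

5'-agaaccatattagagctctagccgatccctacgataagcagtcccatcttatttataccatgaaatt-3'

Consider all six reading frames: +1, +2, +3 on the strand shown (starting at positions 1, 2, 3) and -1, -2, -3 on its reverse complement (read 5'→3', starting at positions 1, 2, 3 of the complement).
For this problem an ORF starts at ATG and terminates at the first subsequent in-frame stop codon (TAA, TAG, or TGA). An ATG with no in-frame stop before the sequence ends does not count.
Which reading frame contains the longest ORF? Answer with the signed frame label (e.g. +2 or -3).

Reverse complement (5'→3'): AATTTCATGGTATAAATAAGATGGGACTGCTTATCGTAGGGATCGGCTAGAGCTCTAATATGGTTCT
Frame +1: AGA ACC ATA TTA GAG CTC TAG CCG ATC CCT ACG ATA AGC AGT CCC ATC TTA TTT ATA CCA TGA AAT — no ATG→stop ORF.
Frame +2: GAA CCA TAT TAG AGC TCT AGC CGA TCC CTA CGA TAA GCA GTC CCA TCT TAT TTA TAC CAT GAA ATT — no ATG→stop ORF.
Frame +3: AAC CAT ATT AGA GCT CTA GCC GAT CCC TAC GAT AAG CAG TCC CAT CTT ATT TAT ACC ATG AAA — no ATG→stop ORF.
Frame -1: AAT TTC ATG GTA TAA ATA AGA TGG GAC TGC TTA TCG TAG GGA TCG GCT AGA GCT CTA ATA TGG TTC — ATG at 7, stop TAA at 13 → 9 nt.
Frame -2: ATT TCA TGG TAT AAA TAA GAT GGG ACT GCT TAT CGT AGG GAT CGG CTA GAG CTC TAA TAT GGT TCT — no ATG→stop ORF.
Frame -3: TTT CAT GGT ATA AAT AAG ATG GGA CTG CTT ATC GTA GGG ATC GGC TAG AGC TCT AAT ATG GTT — ATG at 21, stop TAG at 48 → 30 nt.
Longest ORF is 30 nt in frame -3 (positions 21–50).

-3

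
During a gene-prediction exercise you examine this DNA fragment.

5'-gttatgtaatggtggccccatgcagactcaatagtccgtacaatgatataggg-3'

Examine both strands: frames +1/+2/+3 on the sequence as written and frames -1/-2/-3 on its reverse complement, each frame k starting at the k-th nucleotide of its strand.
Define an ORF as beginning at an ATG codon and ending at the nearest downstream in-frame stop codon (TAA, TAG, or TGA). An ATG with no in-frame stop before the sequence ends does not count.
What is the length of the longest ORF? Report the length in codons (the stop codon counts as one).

5

Reverse complement (5'→3'): CCCTATATCATTGTACGGACTATTGAGTCTGCATGGGGCCACCATTACATAAC
Frame +1: GTT ATG TAA TGG TGG CCC CAT GCA GAC TCA ATA GTC CGT ACA ATG ATA TAG — ATG at 4, stop TAA at 7 → 6 nt; ATG at 43, stop TAG at 49 → 9 nt.
Frame +2: TTA TGT AAT GGT GGC CCC ATG CAG ACT CAA TAG TCC GTA CAA TGA TAT AGG — ATG at 20, stop TAG at 32 → 15 nt.
Frame +3: TAT GTA ATG GTG GCC CCA TGC AGA CTC AAT AGT CCG TAC AAT GAT ATA GGG — no ATG→stop ORF.
Frame -1: CCC TAT ATC ATT GTA CGG ACT ATT GAG TCT GCA TGG GGC CAC CAT TAC ATA — no ATG→stop ORF.
Frame -2: CCT ATA TCA TTG TAC GGA CTA TTG AGT CTG CAT GGG GCC ACC ATT ACA TAA — no ATG→stop ORF.
Frame -3: CTA TAT CAT TGT ACG GAC TAT TGA GTC TGC ATG GGG CCA CCA TTA CAT AAC — no ATG→stop ORF.
Longest: frame +2, positions 20–34, 15 nt = 5 codons = 4 aa. → 5 codons.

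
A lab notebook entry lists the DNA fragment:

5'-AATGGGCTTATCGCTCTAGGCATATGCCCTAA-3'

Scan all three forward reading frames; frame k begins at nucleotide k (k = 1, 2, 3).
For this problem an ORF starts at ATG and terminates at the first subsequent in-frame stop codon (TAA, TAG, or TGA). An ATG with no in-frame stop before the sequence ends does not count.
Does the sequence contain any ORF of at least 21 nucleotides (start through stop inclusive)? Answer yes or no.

no

Frame 1: AAT GGG CTT ATC GCT CTA GGC ATA TGC CCT — no ATG→stop ORF.
Frame 2: ATG GGC TTA TCG CTC TAG GCA TAT GCC CTA — ATG at 2, stop TAG at 17 → 18 nt.
Frame 3: TGG GCT TAT CGC TCT AGG CAT ATG CCC TAA — ATG at 24, stop TAA at 30 → 9 nt.
Largest ORF found is 18 nucleotides < 21, so no.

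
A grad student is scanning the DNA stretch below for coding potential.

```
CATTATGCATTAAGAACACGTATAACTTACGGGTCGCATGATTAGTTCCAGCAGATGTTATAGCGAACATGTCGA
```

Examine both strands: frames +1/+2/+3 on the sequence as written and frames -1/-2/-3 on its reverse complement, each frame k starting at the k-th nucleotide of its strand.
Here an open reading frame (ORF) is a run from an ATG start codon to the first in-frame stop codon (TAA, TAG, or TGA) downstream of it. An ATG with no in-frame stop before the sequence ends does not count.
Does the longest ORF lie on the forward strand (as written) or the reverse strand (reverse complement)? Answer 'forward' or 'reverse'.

Reverse complement (5'→3'): TCGACATGTTCGCTATAACATCTGCTGGAACTAATCATGCGACCCGTAAGTTATACGTGTTCTTAATGCATAATG
Frame +1: CAT TAT GCA TTA AGA ACA CGT ATA ACT TAC GGG TCG CAT GAT TAG TTC CAG CAG ATG TTA TAG CGA ACA TGT CGA — ATG at 55, stop TAG at 61 → 9 nt.
Frame +2: ATT ATG CAT TAA GAA CAC GTA TAA CTT ACG GGT CGC ATG ATT AGT TCC AGC AGA TGT TAT AGC GAA CAT GTC — ATG at 5, stop TAA at 11 → 9 nt.
Frame +3: TTA TGC ATT AAG AAC ACG TAT AAC TTA CGG GTC GCA TGA TTA GTT CCA GCA GAT GTT ATA GCG AAC ATG TCG — no ATG→stop ORF.
Frame -1: TCG ACA TGT TCG CTA TAA CAT CTG CTG GAA CTA ATC ATG CGA CCC GTA AGT TAT ACG TGT TCT TAA TGC ATA ATG — ATG at 37, stop TAA at 64 → 30 nt.
Frame -2: CGA CAT GTT CGC TAT AAC ATC TGC TGG AAC TAA TCA TGC GAC CCG TAA GTT ATA CGT GTT CTT AAT GCA TAA — no ATG→stop ORF.
Frame -3: GAC ATG TTC GCT ATA ACA TCT GCT GGA ACT AAT CAT GCG ACC CGT AAG TTA TAC GTG TTC TTA ATG CAT AAT — no ATG→stop ORF.
Forward-strand max 9 nt; reverse-strand max 30 nt. The reverse strand has the longer ORF.

reverse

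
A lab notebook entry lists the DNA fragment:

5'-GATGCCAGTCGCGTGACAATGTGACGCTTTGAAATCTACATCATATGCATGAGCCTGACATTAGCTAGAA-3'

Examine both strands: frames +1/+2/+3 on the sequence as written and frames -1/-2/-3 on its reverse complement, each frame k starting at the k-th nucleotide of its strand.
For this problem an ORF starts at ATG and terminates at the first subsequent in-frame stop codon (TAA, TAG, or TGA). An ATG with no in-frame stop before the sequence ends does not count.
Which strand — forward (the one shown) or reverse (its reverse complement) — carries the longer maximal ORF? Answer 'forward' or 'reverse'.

Reverse complement (5'→3'): TTCTAGCTAATGTCAGGCTCATGCATATGATGTAGATTTCAAAGCGTCACATTGTCACGCGACTGGCATC
Frame +1: GAT GCC AGT CGC GTG ACA ATG TGA CGC TTT GAA ATC TAC ATC ATA TGC ATG AGC CTG ACA TTA GCT AGA — ATG at 19, stop TGA at 22 → 6 nt.
Frame +2: ATG CCA GTC GCG TGA CAA TGT GAC GCT TTG AAA TCT ACA TCA TAT GCA TGA GCC TGA CAT TAG CTA GAA — ATG at 2, stop TGA at 14 → 15 nt.
Frame +3: TGC CAG TCG CGT GAC AAT GTG ACG CTT TGA AAT CTA CAT CAT ATG CAT GAG CCT GAC ATT AGC TAG — ATG at 45, stop TAG at 66 → 24 nt.
Frame -1: TTC TAG CTA ATG TCA GGC TCA TGC ATA TGA TGT AGA TTT CAA AGC GTC ACA TTG TCA CGC GAC TGG CAT — ATG at 10, stop TGA at 28 → 21 nt.
Frame -2: TCT AGC TAA TGT CAG GCT CAT GCA TAT GAT GTA GAT TTC AAA GCG TCA CAT TGT CAC GCG ACT GGC ATC — no ATG→stop ORF.
Frame -3: CTA GCT AAT GTC AGG CTC ATG CAT ATG ATG TAG ATT TCA AAG CGT CAC ATT GTC ACG CGA CTG GCA — ATG at 21, stop TAG at 33 → 15 nt; ATG at 27, stop TAG at 33 → 9 nt; ATG at 30, stop TAG at 33 → 6 nt.
Forward-strand max 24 nt; reverse-strand max 21 nt. The forward strand has the longer ORF.

forward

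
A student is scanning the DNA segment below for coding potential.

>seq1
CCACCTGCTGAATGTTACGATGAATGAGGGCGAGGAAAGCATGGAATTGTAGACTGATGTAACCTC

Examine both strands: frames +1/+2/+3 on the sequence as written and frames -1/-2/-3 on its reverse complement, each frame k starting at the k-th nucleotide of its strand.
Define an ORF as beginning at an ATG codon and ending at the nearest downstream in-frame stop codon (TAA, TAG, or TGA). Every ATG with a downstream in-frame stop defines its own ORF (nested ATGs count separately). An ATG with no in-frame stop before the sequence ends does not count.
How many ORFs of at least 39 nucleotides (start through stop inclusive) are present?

Reverse complement (5'→3'): GAGGTTACATCAGTCTACAATTCCATGCTTTCCTCGCCCTCATTCATCGTAACATTCAGCAGGTGG
Frame +1: CCA CCT GCT GAA TGT TAC GAT GAA TGA GGG CGA GGA AAG CAT GGA ATT GTA GAC TGA TGT AAC CTC — no ATG→stop ORF.
Frame +2: CAC CTG CTG AAT GTT ACG ATG AAT GAG GGC GAG GAA AGC ATG GAA TTG TAG ACT GAT GTA ACC — ATG at 20, stop TAG at 50 → 33 nt; ATG at 41, stop TAG at 50 → 12 nt.
Frame +3: ACC TGC TGA ATG TTA CGA TGA ATG AGG GCG AGG AAA GCA TGG AAT TGT AGA CTG ATG TAA CCT — ATG at 12, stop TGA at 21 → 12 nt; ATG at 24, stop TAA at 60 → 39 nt; ATG at 57, stop TAA at 60 → 6 nt.
Frame -1: GAG GTT ACA TCA GTC TAC AAT TCC ATG CTT TCC TCG CCC TCA TTC ATC GTA ACA TTC AGC AGG TGG — no ATG→stop ORF.
Frame -2: AGG TTA CAT CAG TCT ACA ATT CCA TGC TTT CCT CGC CCT CAT TCA TCG TAA CAT TCA GCA GGT — no ATG→stop ORF.
Frame -3: GGT TAC ATC AGT CTA CAA TTC CAT GCT TTC CTC GCC CTC ATT CAT CGT AAC ATT CAG CAG GTG — no ATG→stop ORF.
ORFs ≥ 39 nucleotides: frame +3 24–62 (39 nucleotides). Count = 1.

1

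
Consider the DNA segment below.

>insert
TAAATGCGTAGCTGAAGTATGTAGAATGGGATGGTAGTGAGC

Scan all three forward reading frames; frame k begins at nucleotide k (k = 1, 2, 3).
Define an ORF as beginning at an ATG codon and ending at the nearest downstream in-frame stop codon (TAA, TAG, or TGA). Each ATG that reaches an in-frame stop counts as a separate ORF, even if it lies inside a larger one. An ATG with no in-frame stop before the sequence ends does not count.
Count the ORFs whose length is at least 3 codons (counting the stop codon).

Frame 1: TAA ATG CGT AGC TGA AGT ATG TAG AAT GGG ATG GTA GTG AGC — ATG at 4, stop TGA at 13 → 12 nt; ATG at 19, stop TAG at 22 → 6 nt.
Frame 2: AAA TGC GTA GCT GAA GTA TGT AGA ATG GGA TGG TAG TGA — ATG at 26, stop TAG at 35 → 12 nt.
Frame 3: AAT GCG TAG CTG AAG TAT GTA GAA TGG GAT GGT AGT GAG — no ATG→stop ORF.
ORFs ≥ 3 codons: frame 1 4–15 (4 codons), frame 2 26–37 (4 codons). Count = 2.

2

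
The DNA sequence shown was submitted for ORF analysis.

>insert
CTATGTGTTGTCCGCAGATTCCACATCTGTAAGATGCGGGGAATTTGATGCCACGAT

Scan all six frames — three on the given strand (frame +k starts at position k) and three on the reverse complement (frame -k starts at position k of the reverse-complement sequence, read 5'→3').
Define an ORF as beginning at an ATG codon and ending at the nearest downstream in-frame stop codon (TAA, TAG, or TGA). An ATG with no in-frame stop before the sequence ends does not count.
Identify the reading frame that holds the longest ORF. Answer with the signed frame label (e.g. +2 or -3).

+3

Reverse complement (5'→3'): ATCGTGGCATCAAATTCCCCGCATCTTACAGATGTGGAATCTGCGGACAACACATAG
Frame +1: CTA TGT GTT GTC CGC AGA TTC CAC ATC TGT AAG ATG CGG GGA ATT TGA TGC CAC GAT — ATG at 34, stop TGA at 46 → 15 nt.
Frame +2: TAT GTG TTG TCC GCA GAT TCC ACA TCT GTA AGA TGC GGG GAA TTT GAT GCC ACG — no ATG→stop ORF.
Frame +3: ATG TGT TGT CCG CAG ATT CCA CAT CTG TAA GAT GCG GGG AAT TTG ATG CCA CGA — ATG at 3, stop TAA at 30 → 30 nt.
Frame -1: ATC GTG GCA TCA AAT TCC CCG CAT CTT ACA GAT GTG GAA TCT GCG GAC AAC ACA TAG — no ATG→stop ORF.
Frame -2: TCG TGG CAT CAA ATT CCC CGC ATC TTA CAG ATG TGG AAT CTG CGG ACA ACA CAT — no ATG→stop ORF.
Frame -3: CGT GGC ATC AAA TTC CCC GCA TCT TAC AGA TGT GGA ATC TGC GGA CAA CAC ATA — no ATG→stop ORF.
Longest ORF is 30 nt in frame +3 (positions 3–32).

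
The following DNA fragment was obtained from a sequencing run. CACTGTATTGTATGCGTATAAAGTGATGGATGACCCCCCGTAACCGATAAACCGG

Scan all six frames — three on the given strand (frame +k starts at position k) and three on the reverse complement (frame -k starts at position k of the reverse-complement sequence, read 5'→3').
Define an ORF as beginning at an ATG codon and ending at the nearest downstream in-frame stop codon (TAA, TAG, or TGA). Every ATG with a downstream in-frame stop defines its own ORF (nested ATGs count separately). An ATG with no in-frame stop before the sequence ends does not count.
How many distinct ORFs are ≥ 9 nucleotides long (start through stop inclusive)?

3

Reverse complement (5'→3'): CCGGTTTATCGGTTACGGGGGGTCATCCATCACTTTATACGCATACAATACAGTG
Frame +1: CAC TGT ATT GTA TGC GTA TAA AGT GAT GGA TGA CCC CCC GTA ACC GAT AAA CCG — no ATG→stop ORF.
Frame +2: ACT GTA TTG TAT GCG TAT AAA GTG ATG GAT GAC CCC CCG TAA CCG ATA AAC CGG — ATG at 26, stop TAA at 41 → 18 nt.
Frame +3: CTG TAT TGT ATG CGT ATA AAG TGA TGG ATG ACC CCC CGT AAC CGA TAA ACC — ATG at 12, stop TGA at 24 → 15 nt; ATG at 30, stop TAA at 48 → 21 nt.
Frame -1: CCG GTT TAT CGG TTA CGG GGG GTC ATC CAT CAC TTT ATA CGC ATA CAA TAC AGT — no ATG→stop ORF.
Frame -2: CGG TTT ATC GGT TAC GGG GGG TCA TCC ATC ACT TTA TAC GCA TAC AAT ACA GTG — no ATG→stop ORF.
Frame -3: GGT TTA TCG GTT ACG GGG GGT CAT CCA TCA CTT TAT ACG CAT ACA ATA CAG — no ATG→stop ORF.
ORFs ≥ 9 nucleotides: frame +2 26–43 (18 nucleotides), frame +3 12–26 (15 nucleotides), frame +3 30–50 (21 nucleotides). Count = 3.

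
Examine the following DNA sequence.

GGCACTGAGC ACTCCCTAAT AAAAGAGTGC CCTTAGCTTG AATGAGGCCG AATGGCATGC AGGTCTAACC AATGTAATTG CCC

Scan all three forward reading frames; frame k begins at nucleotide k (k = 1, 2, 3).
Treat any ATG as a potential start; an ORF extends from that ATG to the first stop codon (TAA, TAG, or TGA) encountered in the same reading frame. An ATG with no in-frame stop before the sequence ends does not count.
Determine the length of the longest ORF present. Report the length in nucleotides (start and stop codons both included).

Frame 1: GGC ACT GAG CAC TCC CTA ATA AAA GAG TGC CCT TAG CTT GAA TGA GGC CGA ATG GCA TGC AGG TCT AAC CAA TGT AAT TGC — no ATG→stop ORF.
Frame 2: GCA CTG AGC ACT CCC TAA TAA AAG AGT GCC CTT AGC TTG AAT GAG GCC GAA TGG CAT GCA GGT CTA ACC AAT GTA ATT GCC — no ATG→stop ORF.
Frame 3: CAC TGA GCA CTC CCT AAT AAA AGA GTG CCC TTA GCT TGA ATG AGG CCG AAT GGC ATG CAG GTC TAA CCA ATG TAA TTG CCC — ATG at 42, stop TAA at 66 → 27 nt; ATG at 57, stop TAA at 66 → 12 nt; ATG at 72, stop TAA at 75 → 6 nt.
Longest: frame 3, positions 42–68, 27 nt = 9 codons = 8 aa. → 27 nucleotides.

27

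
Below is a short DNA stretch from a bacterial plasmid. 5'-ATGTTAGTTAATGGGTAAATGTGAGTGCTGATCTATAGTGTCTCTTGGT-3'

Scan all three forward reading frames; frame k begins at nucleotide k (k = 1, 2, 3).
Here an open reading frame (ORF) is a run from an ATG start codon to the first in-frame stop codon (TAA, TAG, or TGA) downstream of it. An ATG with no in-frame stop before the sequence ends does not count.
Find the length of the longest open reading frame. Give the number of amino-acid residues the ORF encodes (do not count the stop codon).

Frame 1: ATG TTA GTT AAT GGG TAA ATG TGA GTG CTG ATC TAT AGT GTC TCT TGG — ATG at 1, stop TAA at 16 → 18 nt; ATG at 19, stop TGA at 22 → 6 nt.
Frame 2: TGT TAG TTA ATG GGT AAA TGT GAG TGC TGA TCT ATA GTG TCT CTT GGT — ATG at 11, stop TGA at 29 → 21 nt.
Frame 3: GTT AGT TAA TGG GTA AAT GTG AGT GCT GAT CTA TAG TGT CTC TTG — no ATG→stop ORF.
Longest: frame 2, positions 11–31, 21 nt = 7 codons = 6 aa. → 6 amino acids.

6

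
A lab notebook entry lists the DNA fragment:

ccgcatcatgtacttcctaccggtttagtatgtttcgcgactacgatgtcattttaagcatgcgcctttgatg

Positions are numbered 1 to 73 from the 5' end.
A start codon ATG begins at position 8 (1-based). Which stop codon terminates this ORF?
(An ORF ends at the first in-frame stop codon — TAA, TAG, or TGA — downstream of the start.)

TAG

Codons from position 8: ATG (8–10), TAC (11–13), TTC (14–16), CTA (17–19), CCG (20–22), GTT (23–25), TAG (26–28).
The first in-frame stop codon is TAG.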